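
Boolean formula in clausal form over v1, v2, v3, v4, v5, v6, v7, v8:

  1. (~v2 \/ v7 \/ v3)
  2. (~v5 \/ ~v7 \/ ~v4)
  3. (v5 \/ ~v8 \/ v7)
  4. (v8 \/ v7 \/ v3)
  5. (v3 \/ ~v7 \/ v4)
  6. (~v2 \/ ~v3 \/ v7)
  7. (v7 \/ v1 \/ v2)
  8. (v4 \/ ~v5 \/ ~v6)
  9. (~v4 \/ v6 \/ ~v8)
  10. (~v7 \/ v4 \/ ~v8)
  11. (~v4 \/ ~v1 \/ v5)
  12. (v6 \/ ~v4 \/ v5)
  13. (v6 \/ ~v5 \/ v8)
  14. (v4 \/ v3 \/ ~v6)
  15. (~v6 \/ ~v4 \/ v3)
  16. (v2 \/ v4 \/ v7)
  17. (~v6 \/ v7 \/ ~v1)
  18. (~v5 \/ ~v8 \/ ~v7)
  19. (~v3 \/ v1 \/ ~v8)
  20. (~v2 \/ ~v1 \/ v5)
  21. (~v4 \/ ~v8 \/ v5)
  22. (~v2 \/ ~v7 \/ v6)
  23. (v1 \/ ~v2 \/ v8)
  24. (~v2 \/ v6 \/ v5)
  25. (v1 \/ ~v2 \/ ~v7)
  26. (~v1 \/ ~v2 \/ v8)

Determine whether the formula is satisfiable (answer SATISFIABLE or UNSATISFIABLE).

SATISFIABLE

Try v1 = True.
Try v2 = False.
Try v3 = True.
The remaining clauses are satisfied by v4 = False, v5 = False, v6 = False, v7 = True, v8 = False.
So v1=T, v2=F, v3=T, v4=F, v5=F, v6=F, v7=T, v8=F is a satisfying assignment.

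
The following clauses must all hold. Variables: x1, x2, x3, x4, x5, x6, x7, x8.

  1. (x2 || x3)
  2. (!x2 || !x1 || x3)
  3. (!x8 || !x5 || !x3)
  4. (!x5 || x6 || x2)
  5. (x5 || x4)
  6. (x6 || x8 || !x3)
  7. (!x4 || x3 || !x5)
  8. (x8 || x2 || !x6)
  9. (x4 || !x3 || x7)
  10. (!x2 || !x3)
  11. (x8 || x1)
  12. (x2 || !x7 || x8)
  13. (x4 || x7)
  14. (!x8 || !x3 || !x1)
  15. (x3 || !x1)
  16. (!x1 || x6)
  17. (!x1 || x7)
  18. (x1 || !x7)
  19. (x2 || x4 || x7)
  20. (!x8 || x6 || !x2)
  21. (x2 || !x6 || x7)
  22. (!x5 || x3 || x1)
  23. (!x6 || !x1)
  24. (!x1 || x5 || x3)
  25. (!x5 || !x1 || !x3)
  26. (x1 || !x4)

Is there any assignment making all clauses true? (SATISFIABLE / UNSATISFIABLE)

x1 = True:
  propagation gives x3=True, x2=False, x8=False, x6=True; an empty clause results — contradiction.
x1 = False:
  propagation gives x8=True, x7=False, x4=True; an empty clause results — contradiction.
Every branch closes, so no satisfying assignment exists.

UNSATISFIABLE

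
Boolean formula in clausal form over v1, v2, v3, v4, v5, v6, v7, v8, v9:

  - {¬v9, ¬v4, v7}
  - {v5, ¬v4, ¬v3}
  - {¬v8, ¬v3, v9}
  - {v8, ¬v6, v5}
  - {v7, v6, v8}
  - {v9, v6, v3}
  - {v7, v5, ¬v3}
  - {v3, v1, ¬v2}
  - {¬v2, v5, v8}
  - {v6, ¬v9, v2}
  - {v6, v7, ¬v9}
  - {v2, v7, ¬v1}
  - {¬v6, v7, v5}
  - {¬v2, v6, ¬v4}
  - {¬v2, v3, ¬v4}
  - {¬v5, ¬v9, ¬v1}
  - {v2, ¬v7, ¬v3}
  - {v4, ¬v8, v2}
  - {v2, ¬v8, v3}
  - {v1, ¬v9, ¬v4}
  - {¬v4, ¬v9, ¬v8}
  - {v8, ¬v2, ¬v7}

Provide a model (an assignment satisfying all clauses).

Set v1 = True and propagate.
For the remaining variables, v2 = True, v3 = False, v4 = False, v5 = True, v6 = True, v7 = False, v8 = False, v9 = False works.
Every clause has at least one true literal under this assignment.

v1=True, v2=True, v3=False, v4=False, v5=True, v6=True, v7=False, v8=False, v9=False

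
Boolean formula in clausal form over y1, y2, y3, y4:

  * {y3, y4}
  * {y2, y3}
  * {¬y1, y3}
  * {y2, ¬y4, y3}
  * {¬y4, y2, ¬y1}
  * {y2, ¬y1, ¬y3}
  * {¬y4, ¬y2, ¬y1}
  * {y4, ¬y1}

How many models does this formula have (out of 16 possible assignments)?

Satisfying assignments:
  y1=F y2=F y3=T y4=F
  y1=F y2=F y3=T y4=T
  y1=F y2=T y3=F y4=T
  y1=F y2=T y3=T y4=F
  y1=F y2=T y3=T y4=T
That's 5 in total.

5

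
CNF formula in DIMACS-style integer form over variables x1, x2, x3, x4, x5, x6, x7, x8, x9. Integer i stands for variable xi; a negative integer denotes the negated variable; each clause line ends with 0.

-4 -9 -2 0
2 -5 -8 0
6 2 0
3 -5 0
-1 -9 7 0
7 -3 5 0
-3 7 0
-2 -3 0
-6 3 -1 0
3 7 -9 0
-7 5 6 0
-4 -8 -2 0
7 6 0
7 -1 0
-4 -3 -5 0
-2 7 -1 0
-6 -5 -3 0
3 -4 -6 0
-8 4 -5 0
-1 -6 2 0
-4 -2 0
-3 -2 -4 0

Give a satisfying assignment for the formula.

x1=0, x2=0, x3=1, x4=1, x5=0, x6=1, x7=1, x8=0, x9=0

x1 occurs only negated in the remaining clauses — set x1 = False.
Pure literal: x8 appears only negated; assign x8 = False.
Try x2 = False.
  then x6 is forced to True.
The remaining clauses are satisfied by x3 = True, x4 = True, x5 = False, x7 = True, x9 = False.
Every clause has at least one true literal under this assignment.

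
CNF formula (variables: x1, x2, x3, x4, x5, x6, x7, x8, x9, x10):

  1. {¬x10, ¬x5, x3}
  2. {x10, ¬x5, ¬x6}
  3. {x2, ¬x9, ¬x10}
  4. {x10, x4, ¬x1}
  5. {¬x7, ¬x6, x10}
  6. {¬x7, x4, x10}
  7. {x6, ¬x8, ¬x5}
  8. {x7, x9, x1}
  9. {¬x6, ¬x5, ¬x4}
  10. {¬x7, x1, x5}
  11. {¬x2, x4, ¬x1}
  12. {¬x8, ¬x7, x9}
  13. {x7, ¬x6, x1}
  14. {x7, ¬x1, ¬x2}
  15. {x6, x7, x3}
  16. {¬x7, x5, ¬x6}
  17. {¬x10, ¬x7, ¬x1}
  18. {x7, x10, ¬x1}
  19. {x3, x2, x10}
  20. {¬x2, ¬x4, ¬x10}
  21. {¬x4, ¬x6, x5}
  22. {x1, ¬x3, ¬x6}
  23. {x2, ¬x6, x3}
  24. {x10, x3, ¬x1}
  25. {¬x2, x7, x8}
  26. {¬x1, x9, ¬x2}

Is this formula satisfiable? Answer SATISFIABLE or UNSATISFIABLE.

Set x1 = False and propagate.
Branch on x2: take x2 = False.
Try x3 = True.
  then x6 is forced to False.
The remaining clauses are satisfied by x4 = True, x5 = True, x7 = False, x8 = False, x9 = True, x10 = False.
So x1 = False, x2 = False, x3 = True, x4 = True, x5 = True, x6 = False, x7 = False, x8 = False, x9 = True, x10 = False is a satisfying assignment.

SATISFIABLE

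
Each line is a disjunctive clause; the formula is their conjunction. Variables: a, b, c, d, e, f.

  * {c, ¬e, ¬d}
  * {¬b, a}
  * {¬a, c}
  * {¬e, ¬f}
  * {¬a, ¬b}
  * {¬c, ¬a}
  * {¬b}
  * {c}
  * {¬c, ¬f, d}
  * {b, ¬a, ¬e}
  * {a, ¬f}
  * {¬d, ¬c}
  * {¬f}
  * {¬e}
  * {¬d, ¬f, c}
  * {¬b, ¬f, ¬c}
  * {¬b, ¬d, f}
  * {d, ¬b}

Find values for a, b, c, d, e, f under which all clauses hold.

(¬b) is a unit clause, so b = False.
The clause (c) is unit: c must be True.
(¬a) is a unit clause, so a = False.
The clause (¬f) is unit: f must be False.
(¬d) is a unit clause, so d = False.
The clause (¬e) is unit: e must be False.

a=False, b=False, c=True, d=False, e=False, f=False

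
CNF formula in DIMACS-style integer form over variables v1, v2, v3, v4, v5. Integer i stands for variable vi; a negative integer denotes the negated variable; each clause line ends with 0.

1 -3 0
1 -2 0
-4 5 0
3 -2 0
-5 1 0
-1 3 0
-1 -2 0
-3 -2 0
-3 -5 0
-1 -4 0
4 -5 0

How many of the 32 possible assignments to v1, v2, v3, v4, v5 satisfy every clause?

2

Satisfying assignments:
  v1=F v2=F v3=F v4=F v5=F
  v1=T v2=F v3=T v4=F v5=F
That's 2 in total.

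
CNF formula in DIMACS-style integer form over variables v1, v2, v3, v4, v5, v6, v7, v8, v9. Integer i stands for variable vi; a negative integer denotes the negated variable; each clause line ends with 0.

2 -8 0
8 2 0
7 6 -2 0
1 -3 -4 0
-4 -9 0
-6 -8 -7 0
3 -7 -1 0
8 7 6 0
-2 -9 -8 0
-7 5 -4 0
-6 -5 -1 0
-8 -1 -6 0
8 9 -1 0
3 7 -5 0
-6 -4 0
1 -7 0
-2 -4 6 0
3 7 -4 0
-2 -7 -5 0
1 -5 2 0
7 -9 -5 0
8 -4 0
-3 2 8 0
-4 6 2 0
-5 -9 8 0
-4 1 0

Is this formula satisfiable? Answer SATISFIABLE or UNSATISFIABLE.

Pure literal: v4 appears only negated; assign v4 = False.
Try v1 = True.
Try v2 = True.
Set v3 = True and propagate.
The remaining clauses are satisfied by v5 = False, v6 = True, v7 = True, v8 = False, v9 = True.
Every clause has at least one true literal under this assignment.
So v1=T, v2=T, v3=T, v4=F, v5=F, v6=T, v7=T, v8=F, v9=T is a satisfying assignment.

SATISFIABLE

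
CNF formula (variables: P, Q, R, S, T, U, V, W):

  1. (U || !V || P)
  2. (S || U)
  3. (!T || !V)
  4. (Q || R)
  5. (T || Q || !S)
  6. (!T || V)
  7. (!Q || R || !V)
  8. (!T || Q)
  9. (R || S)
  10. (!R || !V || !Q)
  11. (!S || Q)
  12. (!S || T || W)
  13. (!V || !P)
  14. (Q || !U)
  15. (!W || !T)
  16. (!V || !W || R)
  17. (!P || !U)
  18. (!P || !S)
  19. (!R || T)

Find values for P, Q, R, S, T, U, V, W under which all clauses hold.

P = False, Q = True, R = False, S = True, T = False, U = True, V = False, W = True

Branch on P: take P = False.
For the remaining variables, Q = True, R = False, S = True, T = False, U = True, V = False, W = True works.
Check each clause:
  1. (!V || U || P) — !V is true.
  2. (S || U) — S is true.
  3. (!T || !V) — !V is true.
  4. (R || Q) — Q is true.
  5. (Q || !S || T) — Q is true.
  6. (V || !T) — !T is true.
  7. (R || !Q || !V) — !V is true.
  8. (!T || Q) — Q is true.
  9. (R || S) — S is true.
  10. (!V || !R || !Q) — !V is true.
  11. (!S || Q) — Q is true.
  12. (!S || W || T) — W is true.
  13. (!V || !P) — !V is true.
  14. (!U || Q) — Q is true.
  15. (!T || !W) — !T is true.
  16. (!V || R || !W) — !V is true.
  17. (!U || !P) — !P is true.
  18. (!S || !P) — !P is true.
  19. (!R || T) — !R is true.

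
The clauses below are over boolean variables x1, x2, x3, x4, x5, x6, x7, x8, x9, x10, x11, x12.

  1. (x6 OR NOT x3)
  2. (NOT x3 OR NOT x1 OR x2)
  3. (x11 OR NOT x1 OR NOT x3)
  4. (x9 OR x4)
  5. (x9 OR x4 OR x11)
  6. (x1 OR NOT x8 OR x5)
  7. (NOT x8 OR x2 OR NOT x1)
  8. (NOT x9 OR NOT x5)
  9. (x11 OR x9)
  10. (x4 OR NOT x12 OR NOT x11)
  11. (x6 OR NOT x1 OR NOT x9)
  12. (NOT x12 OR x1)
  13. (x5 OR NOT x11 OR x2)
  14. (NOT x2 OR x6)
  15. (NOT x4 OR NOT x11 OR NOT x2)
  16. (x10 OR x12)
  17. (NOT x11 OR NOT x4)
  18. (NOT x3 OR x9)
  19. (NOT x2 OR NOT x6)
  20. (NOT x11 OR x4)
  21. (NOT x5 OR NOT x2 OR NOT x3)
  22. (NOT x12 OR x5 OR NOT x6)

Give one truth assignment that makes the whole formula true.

Pure literal: x8 appears only negated; assign x8 = False.
Pure literal: x10 appears only positively; assign x10 = True.
Try x1 = False.
  then x12 is forced to False.
For the remaining variables, x2 = False, x3 = True, x4 = True, x5 = False, x6 = True, x7 = False, x9 = True, x11 = False works.
Every clause has at least one true literal under this assignment.

x1=0, x2=0, x3=1, x4=1, x5=0, x6=1, x7=0, x8=0, x9=1, x10=1, x11=0, x12=0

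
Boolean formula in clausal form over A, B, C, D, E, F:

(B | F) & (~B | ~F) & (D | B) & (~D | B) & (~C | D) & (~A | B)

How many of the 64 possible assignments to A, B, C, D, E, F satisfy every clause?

12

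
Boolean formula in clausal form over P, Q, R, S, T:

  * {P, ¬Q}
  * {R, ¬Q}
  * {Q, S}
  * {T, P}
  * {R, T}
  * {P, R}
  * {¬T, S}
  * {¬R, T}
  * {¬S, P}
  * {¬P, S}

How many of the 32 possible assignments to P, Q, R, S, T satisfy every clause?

The models are:
  P=T Q=F R=F S=T T=T
  P=T Q=F R=T S=T T=T
  P=T Q=T R=T S=T T=T
Count: 3.

3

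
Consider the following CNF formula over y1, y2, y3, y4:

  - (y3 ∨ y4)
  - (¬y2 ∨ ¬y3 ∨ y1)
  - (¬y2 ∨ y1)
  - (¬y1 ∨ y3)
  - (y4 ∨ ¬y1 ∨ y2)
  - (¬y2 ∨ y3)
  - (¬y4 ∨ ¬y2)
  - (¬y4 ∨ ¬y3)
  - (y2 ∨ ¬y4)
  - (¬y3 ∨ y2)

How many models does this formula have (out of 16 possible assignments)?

The models are:
  y1=T y2=T y3=T y4=F
Count: 1.

1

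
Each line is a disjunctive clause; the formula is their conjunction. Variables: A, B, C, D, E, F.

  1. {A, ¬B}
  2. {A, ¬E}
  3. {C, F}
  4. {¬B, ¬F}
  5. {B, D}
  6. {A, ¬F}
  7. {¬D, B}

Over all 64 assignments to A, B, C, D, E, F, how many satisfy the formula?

4

Satisfying assignments:
  A=T B=T C=T D=F E=F F=F
  A=T B=T C=T D=F E=T F=F
  A=T B=T C=T D=T E=F F=F
  A=T B=T C=T D=T E=T F=F
Count: 4.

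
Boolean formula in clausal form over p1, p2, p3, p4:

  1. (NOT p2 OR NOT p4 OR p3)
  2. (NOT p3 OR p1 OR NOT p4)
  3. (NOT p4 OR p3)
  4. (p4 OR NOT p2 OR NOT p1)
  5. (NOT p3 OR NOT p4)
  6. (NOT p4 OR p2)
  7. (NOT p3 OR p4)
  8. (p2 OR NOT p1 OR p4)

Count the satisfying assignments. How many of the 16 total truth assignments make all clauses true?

2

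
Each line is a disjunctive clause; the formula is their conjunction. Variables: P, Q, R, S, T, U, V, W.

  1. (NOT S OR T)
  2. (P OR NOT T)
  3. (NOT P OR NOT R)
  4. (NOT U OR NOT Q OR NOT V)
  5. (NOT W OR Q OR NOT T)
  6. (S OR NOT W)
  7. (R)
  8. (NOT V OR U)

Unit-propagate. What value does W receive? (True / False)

(R) stands alone — R = True.
From (NOT R OR NOT P) and R = True: P = False.
From (NOT T OR P) and P = False: T = False.
(T OR NOT S) with T = False leaves only NOT S, so S = False.
(S OR NOT W) with S = False leaves only NOT W, so W = False.

False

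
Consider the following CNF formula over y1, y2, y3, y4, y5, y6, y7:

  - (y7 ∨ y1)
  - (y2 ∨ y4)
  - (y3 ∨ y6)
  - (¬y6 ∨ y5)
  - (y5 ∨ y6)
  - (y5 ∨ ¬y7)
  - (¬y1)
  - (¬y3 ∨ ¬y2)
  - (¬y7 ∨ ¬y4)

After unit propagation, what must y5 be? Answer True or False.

True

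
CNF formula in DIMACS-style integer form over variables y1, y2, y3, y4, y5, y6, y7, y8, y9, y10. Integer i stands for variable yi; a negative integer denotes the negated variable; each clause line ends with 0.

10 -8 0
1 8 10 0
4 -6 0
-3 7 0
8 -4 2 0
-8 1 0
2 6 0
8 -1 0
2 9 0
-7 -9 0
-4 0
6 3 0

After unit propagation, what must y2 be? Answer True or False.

True

(~y4) stands alone — y4 = False.
In (~y6 \/ y4), y4 is now false; ~y6 must hold, so y6 = False.
(y6 \/ y2): since y6 = False, the clause reduces to (y2). y2 = True.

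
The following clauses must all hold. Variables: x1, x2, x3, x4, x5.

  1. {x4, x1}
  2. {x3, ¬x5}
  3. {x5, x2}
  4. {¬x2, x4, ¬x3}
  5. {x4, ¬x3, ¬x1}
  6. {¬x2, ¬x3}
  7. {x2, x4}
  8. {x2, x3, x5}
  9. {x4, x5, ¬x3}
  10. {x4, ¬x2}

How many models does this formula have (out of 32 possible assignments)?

4

Satisfying assignments:
  x1=0 x2=0 x3=1 x4=1 x5=1
  x1=0 x2=1 x3=0 x4=1 x5=0
  x1=1 x2=0 x3=1 x4=1 x5=1
  x1=1 x2=1 x3=0 x4=1 x5=0
Count: 4.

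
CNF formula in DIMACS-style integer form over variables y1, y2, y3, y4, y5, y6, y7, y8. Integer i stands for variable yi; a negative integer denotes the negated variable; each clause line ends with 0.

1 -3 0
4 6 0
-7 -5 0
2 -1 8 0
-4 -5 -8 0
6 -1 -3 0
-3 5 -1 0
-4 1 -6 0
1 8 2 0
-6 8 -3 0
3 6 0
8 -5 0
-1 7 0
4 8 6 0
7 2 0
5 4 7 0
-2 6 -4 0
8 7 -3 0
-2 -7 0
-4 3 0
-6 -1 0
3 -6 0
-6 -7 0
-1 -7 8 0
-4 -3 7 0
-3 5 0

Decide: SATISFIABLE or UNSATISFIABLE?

y3 = True:
  propagation gives y1=True, y6=True; an empty clause results — contradiction.
y3 = False:
  propagation gives y6=True; an empty clause results — contradiction.
Every branch closes, so no satisfying assignment exists.

UNSATISFIABLE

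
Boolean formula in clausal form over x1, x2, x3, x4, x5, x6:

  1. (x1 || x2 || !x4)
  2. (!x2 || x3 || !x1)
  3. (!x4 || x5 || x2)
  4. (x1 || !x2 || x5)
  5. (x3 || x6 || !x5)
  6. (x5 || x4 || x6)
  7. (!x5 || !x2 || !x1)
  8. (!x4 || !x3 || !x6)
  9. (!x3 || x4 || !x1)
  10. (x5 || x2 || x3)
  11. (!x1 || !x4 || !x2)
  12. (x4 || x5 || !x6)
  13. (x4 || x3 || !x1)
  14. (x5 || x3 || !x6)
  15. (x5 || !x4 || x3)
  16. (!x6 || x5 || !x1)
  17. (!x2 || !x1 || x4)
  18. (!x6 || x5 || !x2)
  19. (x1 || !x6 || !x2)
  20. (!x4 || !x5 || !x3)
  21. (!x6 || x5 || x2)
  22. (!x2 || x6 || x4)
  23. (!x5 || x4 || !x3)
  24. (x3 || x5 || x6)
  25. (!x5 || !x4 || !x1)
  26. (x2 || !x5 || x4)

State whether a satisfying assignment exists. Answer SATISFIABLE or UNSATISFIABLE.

UNSATISFIABLE

x5 = True:
  x4 = True:
    propagation gives x3=False, x6=True, x1=False, x2=True; an empty clause results — contradiction.
  x4 = False:
    propagation gives x3=False, x6=True, x1=False, x2=False; an empty clause results — contradiction.
x5 = False:
  x2 = True:
    propagation gives x1=True, x3=True, x4=True; an empty clause results — contradiction.
  x2 = False:
    propagation gives x4=False, x6=True; an empty clause results — contradiction.
Every branch closes, so no satisfying assignment exists.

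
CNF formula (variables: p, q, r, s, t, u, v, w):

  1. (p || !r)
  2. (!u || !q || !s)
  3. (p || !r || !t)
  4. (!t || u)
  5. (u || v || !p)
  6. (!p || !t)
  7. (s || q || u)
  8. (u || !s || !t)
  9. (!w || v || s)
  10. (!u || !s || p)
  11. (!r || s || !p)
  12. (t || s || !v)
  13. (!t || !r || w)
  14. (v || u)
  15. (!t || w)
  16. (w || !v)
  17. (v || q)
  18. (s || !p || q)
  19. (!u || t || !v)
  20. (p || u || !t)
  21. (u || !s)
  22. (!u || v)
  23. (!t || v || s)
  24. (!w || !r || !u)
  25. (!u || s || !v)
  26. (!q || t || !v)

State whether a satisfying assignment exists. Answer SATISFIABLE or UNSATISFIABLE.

u = True:
  propagation gives v=True, w=True, t=True, p=False; an empty clause results — contradiction.
u = False:
  propagation gives t=False, v=True, s=True; an empty clause results — contradiction.
Every branch closes, so no satisfying assignment exists.

UNSATISFIABLE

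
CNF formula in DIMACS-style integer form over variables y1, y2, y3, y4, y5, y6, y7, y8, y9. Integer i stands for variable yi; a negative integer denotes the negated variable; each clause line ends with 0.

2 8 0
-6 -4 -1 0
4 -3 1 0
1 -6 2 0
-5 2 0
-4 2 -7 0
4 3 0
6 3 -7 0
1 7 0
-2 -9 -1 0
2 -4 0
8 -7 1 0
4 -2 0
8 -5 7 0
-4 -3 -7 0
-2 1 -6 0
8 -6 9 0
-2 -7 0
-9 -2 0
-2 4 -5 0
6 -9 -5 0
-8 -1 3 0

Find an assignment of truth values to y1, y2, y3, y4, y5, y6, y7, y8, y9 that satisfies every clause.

y1 = True  y2 = False  y3 = True  y4 = False  y5 = False  y6 = False  y7 = True  y8 = True  y9 = False

y5 occurs only negated in the remaining clauses — set y5 = False.
Branch on y1: take y1 = True.
Try y2 = False.
  then y8 is forced to True.
  then y4 is forced to False.
  then y3 is forced to True.
y6, y7, y9 are now unconstrained; take y6 = False, y7 = True, y9 = False.
Every clause has at least one true literal under this assignment.
Check each clause:
  1. (y2 ∨ y8) — y8 is true.
  2. (¬y4 ∨ ¬y6 ∨ ¬y1) — ¬y6 is true.
  3. (y1 ∨ y4 ∨ ¬y3) — y1 is true.
  4. (y2 ∨ ¬y6 ∨ y1) — y1 is true.
  5. (y2 ∨ ¬y5) — ¬y5 is true.
  6. (y2 ∨ ¬y4 ∨ ¬y7) — ¬y4 is true.
  7. (y4 ∨ y3) — y3 is true.
  8. (y3 ∨ y6 ∨ ¬y7) — y3 is true.
  9. (y7 ∨ y1) — y1 is true.
  10. (¬y2 ∨ ¬y1 ∨ ¬y9) — ¬y9 is true.
  11. (y2 ∨ ¬y4) — ¬y4 is true.
  12. (y1 ∨ y8 ∨ ¬y7) — y8 is true.
  13. (y4 ∨ ¬y2) — ¬y2 is true.
  14. (y8 ∨ y7 ∨ ¬y5) — y8 is true.
  15. (¬y4 ∨ ¬y7 ∨ ¬y3) — ¬y4 is true.
  16. (¬y6 ∨ ¬y2 ∨ y1) — y1 is true.
  17. (y8 ∨ ¬y6 ∨ y9) — y8 is true.
  18. (¬y2 ∨ ¬y7) — ¬y2 is true.
  19. (¬y9 ∨ ¬y2) — ¬y2 is true.
  20. (¬y5 ∨ y4 ∨ ¬y2) — ¬y5 is true.
  21. (¬y9 ∨ y6 ∨ ¬y5) — ¬y5 is true.
  22. (¬y1 ∨ ¬y8 ∨ y3) — y3 is true.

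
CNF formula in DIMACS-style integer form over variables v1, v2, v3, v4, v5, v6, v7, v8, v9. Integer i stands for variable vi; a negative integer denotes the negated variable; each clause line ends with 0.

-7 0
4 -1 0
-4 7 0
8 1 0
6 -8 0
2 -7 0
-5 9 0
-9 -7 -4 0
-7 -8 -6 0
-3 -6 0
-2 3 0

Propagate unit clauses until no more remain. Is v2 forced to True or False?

False

(!v7) stands alone — v7 = False.
From (v7 || !v4) and v7 = False: v4 = False.
In (!v1 || v4), v4 is now false; !v1 must hold, so v1 = False.
In (v8 || v1), v1 is now false; v8 must hold, so v8 = True.
(v6 || !v8): since v8 = True, the clause reduces to (v6). v6 = True.
In (!v3 || !v6), !v6 is now false; !v3 must hold, so v3 = False.
From (!v2 || v3) and v3 = False: v2 = False.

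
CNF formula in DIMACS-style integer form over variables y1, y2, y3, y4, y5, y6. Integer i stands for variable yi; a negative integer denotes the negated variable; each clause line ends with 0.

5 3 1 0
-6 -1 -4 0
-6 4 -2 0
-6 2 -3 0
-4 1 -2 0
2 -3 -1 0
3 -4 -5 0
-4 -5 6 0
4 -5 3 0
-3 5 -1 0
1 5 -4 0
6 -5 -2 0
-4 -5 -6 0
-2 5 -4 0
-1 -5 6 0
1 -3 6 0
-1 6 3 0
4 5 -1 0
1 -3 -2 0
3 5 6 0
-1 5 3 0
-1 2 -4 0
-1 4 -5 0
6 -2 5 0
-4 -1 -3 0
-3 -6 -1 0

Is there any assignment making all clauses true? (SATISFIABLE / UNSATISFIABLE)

y1 = True:
  y5 = True:
    propagation gives y6=True, y4=False; an empty clause results — contradiction.
  y5 = False:
    propagation gives y3=False; an empty clause results — contradiction.
y1 = False:
  y5 = True:
    y4 = True:
      propagation gives y2=False, y3=True, y6=False; contradiction.
    y4 = False:
      propagation gives y3=True, y6=True, y2=False; contradiction.
  y5 = False:
    propagation gives y3=True, y4=False, y6=True, y2=False; an empty clause results — contradiction.
Every branch closes, so no satisfying assignment exists.

UNSATISFIABLE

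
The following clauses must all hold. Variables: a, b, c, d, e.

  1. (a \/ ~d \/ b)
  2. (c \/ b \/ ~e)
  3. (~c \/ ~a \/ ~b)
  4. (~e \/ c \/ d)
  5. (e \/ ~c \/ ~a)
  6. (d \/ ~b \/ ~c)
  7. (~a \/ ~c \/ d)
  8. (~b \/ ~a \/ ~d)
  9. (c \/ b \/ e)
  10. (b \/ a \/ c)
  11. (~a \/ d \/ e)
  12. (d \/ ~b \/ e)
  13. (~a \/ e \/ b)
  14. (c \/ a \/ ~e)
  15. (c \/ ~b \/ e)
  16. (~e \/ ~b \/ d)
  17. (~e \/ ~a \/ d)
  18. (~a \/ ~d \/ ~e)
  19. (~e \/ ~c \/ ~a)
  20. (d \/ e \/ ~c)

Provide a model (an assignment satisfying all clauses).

Try a = False.
Set b = True and propagate.
For the remaining variables, c = True, d = True, e = False works.
Every clause has at least one true literal under this assignment.

a=False, b=True, c=True, d=True, e=False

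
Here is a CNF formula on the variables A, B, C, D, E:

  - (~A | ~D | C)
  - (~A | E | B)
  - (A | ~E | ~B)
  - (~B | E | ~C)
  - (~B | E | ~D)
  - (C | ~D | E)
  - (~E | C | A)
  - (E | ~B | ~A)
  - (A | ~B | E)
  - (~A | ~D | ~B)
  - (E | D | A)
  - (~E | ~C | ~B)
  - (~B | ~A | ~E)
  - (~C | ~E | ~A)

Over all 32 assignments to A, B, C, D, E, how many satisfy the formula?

4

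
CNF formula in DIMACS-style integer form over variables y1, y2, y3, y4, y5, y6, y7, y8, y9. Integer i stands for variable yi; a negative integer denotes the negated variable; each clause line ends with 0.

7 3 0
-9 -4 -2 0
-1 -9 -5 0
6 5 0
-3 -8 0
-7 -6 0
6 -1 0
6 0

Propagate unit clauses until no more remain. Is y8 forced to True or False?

False

(y6) is a unit clause: y6 = True.
(~y6 | ~y7): since y6 = True, the clause reduces to (~y7). y7 = False.
From (y3 | y7) and y7 = False: y3 = True.
(~y8 | ~y3) with y3 = True leaves only ~y8, so y8 = False.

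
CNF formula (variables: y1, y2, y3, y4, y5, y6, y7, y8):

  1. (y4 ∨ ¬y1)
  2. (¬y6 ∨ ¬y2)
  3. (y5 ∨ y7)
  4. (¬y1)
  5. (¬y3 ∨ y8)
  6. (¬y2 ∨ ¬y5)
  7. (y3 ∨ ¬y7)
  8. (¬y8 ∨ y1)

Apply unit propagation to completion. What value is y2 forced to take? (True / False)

(¬y1) is a unit clause: y1 = False.
(y1 ∨ ¬y8) with y1 = False leaves only ¬y8, so y8 = False.
From (¬y3 ∨ y8) and y8 = False: y3 = False.
In (¬y7 ∨ y3), y3 is now false; ¬y7 must hold, so y7 = False.
(y7 ∨ y5) with y7 = False leaves only y5, so y5 = True.
In (¬y2 ∨ ¬y5), ¬y5 is now false; ¬y2 must hold, so y2 = False.

False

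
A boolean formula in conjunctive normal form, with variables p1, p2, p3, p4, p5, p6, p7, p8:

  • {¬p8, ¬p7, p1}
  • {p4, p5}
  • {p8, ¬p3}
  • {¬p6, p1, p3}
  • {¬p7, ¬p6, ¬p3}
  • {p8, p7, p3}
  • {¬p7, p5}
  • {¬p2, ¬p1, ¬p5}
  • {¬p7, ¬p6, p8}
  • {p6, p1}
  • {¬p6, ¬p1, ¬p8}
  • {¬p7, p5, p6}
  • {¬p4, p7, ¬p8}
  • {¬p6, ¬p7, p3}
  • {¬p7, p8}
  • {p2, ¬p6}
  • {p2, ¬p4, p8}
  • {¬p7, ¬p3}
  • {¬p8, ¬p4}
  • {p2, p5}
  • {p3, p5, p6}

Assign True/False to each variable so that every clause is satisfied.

p1=True  p2=False  p3=True  p4=False  p5=True  p6=False  p7=False  p8=True

Try p1 = True.
Branch on p2: take p2 = False.
  then p6 is forced to False.
  then p5 is forced to True.
Set p3 = True and propagate.
  then p8 is forced to True.
  then p7 is forced to False.
  then p4 is forced to False.
Every clause has at least one true literal under this assignment.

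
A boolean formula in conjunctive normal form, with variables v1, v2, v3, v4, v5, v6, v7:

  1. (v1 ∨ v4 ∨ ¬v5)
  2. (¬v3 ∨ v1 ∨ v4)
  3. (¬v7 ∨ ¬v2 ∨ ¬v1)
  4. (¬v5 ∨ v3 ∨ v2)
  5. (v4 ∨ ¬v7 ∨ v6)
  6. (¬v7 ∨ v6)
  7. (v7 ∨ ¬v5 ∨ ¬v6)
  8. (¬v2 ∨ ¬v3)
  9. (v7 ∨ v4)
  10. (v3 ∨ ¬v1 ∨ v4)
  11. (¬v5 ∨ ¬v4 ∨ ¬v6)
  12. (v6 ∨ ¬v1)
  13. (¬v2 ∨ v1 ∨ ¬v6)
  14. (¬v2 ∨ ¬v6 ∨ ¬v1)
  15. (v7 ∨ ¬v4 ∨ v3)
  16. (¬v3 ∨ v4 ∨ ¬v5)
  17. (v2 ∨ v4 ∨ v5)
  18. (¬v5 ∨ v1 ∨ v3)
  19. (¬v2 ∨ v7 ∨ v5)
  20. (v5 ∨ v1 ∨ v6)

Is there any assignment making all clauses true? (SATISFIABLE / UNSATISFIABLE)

Try v1 = False.
Set v2 = False and propagate.
Set v3 = True and propagate.
  then v4 is forced to True.
The remaining clauses are satisfied by v5 = False, v6 = True, v7 = False.
So v1 = F, v2 = F, v3 = T, v4 = T, v5 = F, v6 = T, v7 = F is a satisfying assignment.

SATISFIABLE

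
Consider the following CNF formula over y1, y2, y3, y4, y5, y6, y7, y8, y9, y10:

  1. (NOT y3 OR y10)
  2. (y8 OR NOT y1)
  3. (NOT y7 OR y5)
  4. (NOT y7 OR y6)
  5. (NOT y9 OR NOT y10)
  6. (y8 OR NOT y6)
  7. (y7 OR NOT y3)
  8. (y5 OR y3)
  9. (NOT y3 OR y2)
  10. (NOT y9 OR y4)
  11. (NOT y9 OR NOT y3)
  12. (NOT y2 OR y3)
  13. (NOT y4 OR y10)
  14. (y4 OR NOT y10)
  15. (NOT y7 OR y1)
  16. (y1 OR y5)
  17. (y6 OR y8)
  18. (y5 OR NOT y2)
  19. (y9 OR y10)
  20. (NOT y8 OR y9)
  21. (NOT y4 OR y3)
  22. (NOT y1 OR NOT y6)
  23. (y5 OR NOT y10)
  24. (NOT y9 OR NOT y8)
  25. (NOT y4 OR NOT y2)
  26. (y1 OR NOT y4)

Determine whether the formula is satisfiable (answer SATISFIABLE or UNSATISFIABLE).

UNSATISFIABLE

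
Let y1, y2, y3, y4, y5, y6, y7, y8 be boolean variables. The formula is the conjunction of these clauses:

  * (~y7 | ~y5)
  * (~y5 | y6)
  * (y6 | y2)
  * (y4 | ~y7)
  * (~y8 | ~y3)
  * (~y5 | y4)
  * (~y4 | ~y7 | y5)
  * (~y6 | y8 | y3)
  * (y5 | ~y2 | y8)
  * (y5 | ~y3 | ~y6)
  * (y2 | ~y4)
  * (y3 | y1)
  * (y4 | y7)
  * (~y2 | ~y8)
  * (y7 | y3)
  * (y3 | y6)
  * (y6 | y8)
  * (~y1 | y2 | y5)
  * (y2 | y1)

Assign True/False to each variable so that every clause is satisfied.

y1 = False  y2 = True  y3 = True  y4 = True  y5 = True  y6 = True  y7 = False  y8 = False

Check each clause:
  1. (~y5 | ~y7) — ~y7 is true.
  2. (~y5 | y6) — y6 is true.
  3. (y2 | y6) — y2 is true.
  4. (~y7 | y4) — ~y7 is true.
  5. (~y8 | ~y3) — ~y8 is true.
  6. (y4 | ~y5) — y4 is true.
  7. (~y4 | y5 | ~y7) — ~y7 is true.
  8. (y3 | y8 | ~y6) — y3 is true.
  9. (~y2 | y8 | y5) — y5 is true.
  10. (~y3 | y5 | ~y6) — y5 is true.
  11. (~y4 | y2) — y2 is true.
  12. (y1 | y3) — y3 is true.
  13. (y4 | y7) — y4 is true.
  14. (~y2 | ~y8) — ~y8 is true.
  15. (y7 | y3) — y3 is true.
  16. (y6 | y3) — y3 is true.
  17. (y8 | y6) — y6 is true.
  18. (~y1 | y5 | y2) — y2 is true.
  19. (y2 | y1) — y2 is true.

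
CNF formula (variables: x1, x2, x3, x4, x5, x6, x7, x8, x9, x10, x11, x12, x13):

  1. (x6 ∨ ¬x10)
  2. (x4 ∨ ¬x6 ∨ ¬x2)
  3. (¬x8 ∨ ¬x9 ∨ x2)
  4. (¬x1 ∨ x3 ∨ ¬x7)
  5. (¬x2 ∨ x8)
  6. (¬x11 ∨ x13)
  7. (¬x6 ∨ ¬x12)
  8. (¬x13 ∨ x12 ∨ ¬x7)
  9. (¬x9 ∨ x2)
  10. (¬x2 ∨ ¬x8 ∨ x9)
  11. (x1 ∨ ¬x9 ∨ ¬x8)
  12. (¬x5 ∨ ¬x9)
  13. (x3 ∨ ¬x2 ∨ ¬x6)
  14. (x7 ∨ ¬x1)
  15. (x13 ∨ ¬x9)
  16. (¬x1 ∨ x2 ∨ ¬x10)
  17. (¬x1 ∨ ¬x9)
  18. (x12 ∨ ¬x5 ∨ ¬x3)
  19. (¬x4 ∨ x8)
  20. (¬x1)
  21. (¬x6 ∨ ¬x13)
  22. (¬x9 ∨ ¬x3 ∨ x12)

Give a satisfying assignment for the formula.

x1 = 0, x2 = 0, x3 = 0, x4 = 1, x5 = 0, x6 = 0, x7 = 1, x8 = 1, x9 = 0, x10 = 0, x11 = 0, x12 = 1, x13 = 0

Check each clause:
  1. (¬x10 ∨ x6) — ¬x10 is true.
  2. (¬x2 ∨ x4 ∨ ¬x6) — ¬x6 is true.
  3. (x2 ∨ ¬x8 ∨ ¬x9) — ¬x9 is true.
  4. (x3 ∨ ¬x1 ∨ ¬x7) — ¬x1 is true.
  5. (x8 ∨ ¬x2) — x8 is true.
  6. (x13 ∨ ¬x11) — ¬x11 is true.
  7. (¬x12 ∨ ¬x6) — ¬x6 is true.
  8. (¬x7 ∨ ¬x13 ∨ x12) — ¬x13 is true.
  9. (x2 ∨ ¬x9) — ¬x9 is true.
  10. (¬x8 ∨ x9 ∨ ¬x2) — ¬x2 is true.
  11. (x1 ∨ ¬x8 ∨ ¬x9) — ¬x9 is true.
  12. (¬x9 ∨ ¬x5) — ¬x5 is true.
  13. (¬x6 ∨ ¬x2 ∨ x3) — ¬x6 is true.
  14. (x7 ∨ ¬x1) — ¬x1 is true.
  15. (¬x9 ∨ x13) — ¬x9 is true.
  16. (¬x10 ∨ ¬x1 ∨ x2) — ¬x1 is true.
  17. (¬x1 ∨ ¬x9) — ¬x1 is true.
  18. (x12 ∨ ¬x5 ∨ ¬x3) — ¬x5 is true.
  19. (x8 ∨ ¬x4) — x8 is true.
  20. (¬x1) — ¬x1 is true.
  21. (¬x6 ∨ ¬x13) — ¬x6 is true.
  22. (¬x9 ∨ ¬x3 ∨ x12) — x12 is true.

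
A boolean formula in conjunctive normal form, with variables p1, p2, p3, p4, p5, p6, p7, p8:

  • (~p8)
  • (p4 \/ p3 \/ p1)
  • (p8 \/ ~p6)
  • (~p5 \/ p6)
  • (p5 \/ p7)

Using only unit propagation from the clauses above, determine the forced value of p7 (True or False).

(~p8) is a unit clause: p8 = False.
(p8 \/ ~p6): since p8 = False, the clause reduces to (~p6). p6 = False.
(p6 \/ ~p5): since p6 = False, the clause reduces to (~p5). p5 = False.
From (p7 \/ p5) and p5 = False: p7 = True.

True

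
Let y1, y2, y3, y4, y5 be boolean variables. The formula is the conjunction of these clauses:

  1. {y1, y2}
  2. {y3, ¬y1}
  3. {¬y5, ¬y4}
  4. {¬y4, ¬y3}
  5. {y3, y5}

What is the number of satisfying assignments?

7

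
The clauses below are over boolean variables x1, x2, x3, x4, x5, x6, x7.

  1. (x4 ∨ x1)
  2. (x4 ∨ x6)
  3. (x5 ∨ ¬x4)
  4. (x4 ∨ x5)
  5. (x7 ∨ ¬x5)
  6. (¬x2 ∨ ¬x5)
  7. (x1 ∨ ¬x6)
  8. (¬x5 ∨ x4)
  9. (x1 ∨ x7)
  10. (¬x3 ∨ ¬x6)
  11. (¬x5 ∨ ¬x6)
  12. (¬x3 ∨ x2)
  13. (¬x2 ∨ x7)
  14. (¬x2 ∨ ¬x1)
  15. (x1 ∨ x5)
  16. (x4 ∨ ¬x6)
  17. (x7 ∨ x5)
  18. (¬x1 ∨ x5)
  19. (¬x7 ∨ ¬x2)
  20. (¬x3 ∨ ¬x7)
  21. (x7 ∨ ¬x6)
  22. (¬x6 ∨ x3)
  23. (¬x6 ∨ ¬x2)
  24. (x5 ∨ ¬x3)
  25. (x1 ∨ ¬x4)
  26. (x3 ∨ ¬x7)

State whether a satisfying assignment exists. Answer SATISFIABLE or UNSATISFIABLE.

x5 = True:
  propagation gives x7=True, x2=False, x4=True, x6=False; an empty clause results — contradiction.
x5 = False:
  propagation gives x4=False; an empty clause results — contradiction.
Every branch closes, so no satisfying assignment exists.

UNSATISFIABLE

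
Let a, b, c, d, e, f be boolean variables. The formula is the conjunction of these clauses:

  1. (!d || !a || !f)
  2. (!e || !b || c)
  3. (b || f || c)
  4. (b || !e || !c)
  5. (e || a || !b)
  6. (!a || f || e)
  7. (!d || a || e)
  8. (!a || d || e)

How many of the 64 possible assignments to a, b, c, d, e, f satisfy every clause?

13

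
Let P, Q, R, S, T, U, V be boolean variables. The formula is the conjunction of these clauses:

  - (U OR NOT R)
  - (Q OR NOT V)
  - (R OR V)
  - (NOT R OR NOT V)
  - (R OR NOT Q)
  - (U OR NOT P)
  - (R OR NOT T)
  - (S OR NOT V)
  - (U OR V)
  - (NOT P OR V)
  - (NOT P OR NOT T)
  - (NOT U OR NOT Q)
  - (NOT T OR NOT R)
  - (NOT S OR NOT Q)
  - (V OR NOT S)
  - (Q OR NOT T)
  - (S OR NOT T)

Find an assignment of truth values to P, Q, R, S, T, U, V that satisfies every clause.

Pure literal: P appears only negated; assign P = False.
T occurs only negated in the remaining clauses — set T = False.
Set Q = False and propagate.
  then V is forced to False.
  then R is forced to True.
  then U is forced to True.
  then S is forced to False.
Every clause has at least one true literal under this assignment.
Check each clause:
  1. (U OR NOT R) — U is true.
  2. (Q OR NOT V) — NOT V is true.
  3. (V OR R) — R is true.
  4. (NOT R OR NOT V) — NOT V is true.
  5. (NOT Q OR R) — R is true.
  6. (U OR NOT P) — NOT P is true.
  7. (NOT T OR R) — R is true.
  8. (NOT V OR S) — NOT V is true.
  9. (V OR U) — U is true.
  10. (V OR NOT P) — NOT P is true.
  11. (NOT T OR NOT P) — NOT T is true.
  12. (NOT Q OR NOT U) — NOT Q is true.
  13. (NOT R OR NOT T) — NOT T is true.
  14. (NOT S OR NOT Q) — NOT S is true.
  15. (NOT S OR V) — NOT S is true.
  16. (NOT T OR Q) — NOT T is true.
  17. (S OR NOT T) — NOT T is true.

P=False, Q=False, R=True, S=False, T=False, U=True, V=False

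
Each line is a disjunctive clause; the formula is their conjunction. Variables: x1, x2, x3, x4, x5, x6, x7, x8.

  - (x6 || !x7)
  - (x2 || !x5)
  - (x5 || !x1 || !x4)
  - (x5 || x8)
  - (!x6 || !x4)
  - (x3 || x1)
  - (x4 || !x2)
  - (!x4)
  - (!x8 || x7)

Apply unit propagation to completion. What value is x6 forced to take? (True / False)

(!x4) stands alone — x4 = False.
(x4 || !x2) with x4 = False leaves only !x2, so x2 = False.
In (x2 || !x5), x2 is now false; !x5 must hold, so x5 = False.
From (x8 || x5) and x5 = False: x8 = True.
In (!x8 || x7), !x8 is now false; x7 must hold, so x7 = True.
(x6 || !x7): since x7 = True, the clause reduces to (x6). x6 = True.

True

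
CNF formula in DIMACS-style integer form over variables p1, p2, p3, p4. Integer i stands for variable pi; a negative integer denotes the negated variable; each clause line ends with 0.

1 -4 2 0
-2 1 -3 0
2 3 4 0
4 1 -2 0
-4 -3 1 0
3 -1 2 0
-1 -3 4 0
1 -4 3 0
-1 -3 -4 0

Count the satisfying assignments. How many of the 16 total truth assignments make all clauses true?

3

Satisfying assignments:
  p1=F p2=F p3=T p4=F
  p1=T p2=T p3=F p4=F
  p1=T p2=T p3=F p4=T
Count: 3.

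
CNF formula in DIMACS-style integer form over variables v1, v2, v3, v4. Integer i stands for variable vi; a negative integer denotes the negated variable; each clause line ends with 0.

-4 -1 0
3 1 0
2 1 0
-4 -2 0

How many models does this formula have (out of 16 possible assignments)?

5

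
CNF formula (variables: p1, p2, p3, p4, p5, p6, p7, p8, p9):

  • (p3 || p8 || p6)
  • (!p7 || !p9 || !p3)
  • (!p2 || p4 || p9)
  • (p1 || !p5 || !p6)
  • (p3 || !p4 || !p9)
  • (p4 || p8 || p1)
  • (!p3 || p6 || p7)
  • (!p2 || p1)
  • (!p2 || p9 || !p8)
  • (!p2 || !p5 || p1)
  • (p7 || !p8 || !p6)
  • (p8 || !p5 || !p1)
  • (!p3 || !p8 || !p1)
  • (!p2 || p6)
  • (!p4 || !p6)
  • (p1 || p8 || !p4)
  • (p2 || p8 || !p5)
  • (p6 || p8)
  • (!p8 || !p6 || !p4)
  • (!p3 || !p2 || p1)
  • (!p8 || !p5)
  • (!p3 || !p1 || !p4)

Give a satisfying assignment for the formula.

Pure literal: p5 appears only negated; assign p5 = False.
Try p1 = True.
Branch on p2: take p2 = False.
For the remaining variables, p3 = True, p4 = False, p6 = True, p7 = True, p8 = False, p9 = False works.

p1 = 1, p2 = 0, p3 = 1, p4 = 0, p5 = 0, p6 = 1, p7 = 1, p8 = 0, p9 = 0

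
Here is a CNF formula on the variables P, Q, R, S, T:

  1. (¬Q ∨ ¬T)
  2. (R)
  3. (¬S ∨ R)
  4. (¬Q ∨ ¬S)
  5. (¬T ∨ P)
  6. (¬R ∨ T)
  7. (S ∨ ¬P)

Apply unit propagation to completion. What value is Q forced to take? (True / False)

False

(R) stands alone — R = True.
From (¬R ∨ T) and R = True: T = True.
In (¬T ∨ ¬Q), ¬T is now false; ¬Q must hold, so Q = False.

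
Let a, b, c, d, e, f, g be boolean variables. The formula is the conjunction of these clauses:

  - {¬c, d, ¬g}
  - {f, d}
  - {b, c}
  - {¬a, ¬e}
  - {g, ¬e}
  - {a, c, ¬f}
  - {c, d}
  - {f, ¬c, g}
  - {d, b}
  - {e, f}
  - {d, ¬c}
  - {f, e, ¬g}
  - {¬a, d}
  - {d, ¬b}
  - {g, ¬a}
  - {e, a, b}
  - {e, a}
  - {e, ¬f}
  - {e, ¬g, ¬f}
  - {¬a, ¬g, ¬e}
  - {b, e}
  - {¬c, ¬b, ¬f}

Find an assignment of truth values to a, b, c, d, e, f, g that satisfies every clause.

d occurs only positively in the remaining clauses — set d = True.
Try a = False.
  then e is forced to True.
  then g is forced to True.
Try b = False.
  then c is forced to True.
f is now unconstrained; take f = True.
Check each clause:
  1. {¬c, d, ¬g} — d is true.
  2. {d, f} — d is true.
  3. {b, c} — c is true.
  4. {¬a, ¬e} — ¬a is true.
  5. {¬e, g} — g is true.
  6. {¬f, c, a} — c is true.
  7. {d, c} — c is true.
  8. {f, ¬c, g} — f is true.
  9. {d, b} — d is true.
  10. {e, f} — e is true.
  11. {d, ¬c} — d is true.
  12. {¬g, e, f} — e is true.
  13. {d, ¬a} — d is true.
  14. {¬b, d} — d is true.
  15. {¬a, g} — ¬a is true.
  16. {e, a, b} — e is true.
  17. {a, e} — e is true.
  18. {e, ¬f} — e is true.
  19. {e, ¬g, ¬f} — e is true.
  20. {¬a, ¬g, ¬e} — ¬a is true.
  21. {b, e} — e is true.
  22. {¬c, ¬b, ¬f} — ¬b is true.

a=F, b=F, c=T, d=T, e=T, f=T, g=T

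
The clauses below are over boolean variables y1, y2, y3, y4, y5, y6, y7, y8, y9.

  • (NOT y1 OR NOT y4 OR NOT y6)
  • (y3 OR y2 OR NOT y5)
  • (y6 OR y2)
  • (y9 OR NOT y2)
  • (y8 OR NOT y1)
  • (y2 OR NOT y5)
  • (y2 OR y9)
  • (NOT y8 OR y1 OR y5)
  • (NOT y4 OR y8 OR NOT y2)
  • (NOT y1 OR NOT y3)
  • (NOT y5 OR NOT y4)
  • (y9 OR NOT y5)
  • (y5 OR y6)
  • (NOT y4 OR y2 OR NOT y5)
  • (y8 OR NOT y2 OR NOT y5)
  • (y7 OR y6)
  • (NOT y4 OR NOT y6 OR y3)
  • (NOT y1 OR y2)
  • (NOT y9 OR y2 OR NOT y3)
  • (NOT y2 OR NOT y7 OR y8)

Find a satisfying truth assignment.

y1 = F, y2 = F, y3 = F, y4 = F, y5 = F, y6 = T, y7 = F, y8 = F, y9 = T

Check each clause:
  1. (NOT y1 OR NOT y6 OR NOT y4) — NOT y4 is true.
  2. (y3 OR y2 OR NOT y5) — NOT y5 is true.
  3. (y6 OR y2) — y6 is true.
  4. (NOT y2 OR y9) — y9 is true.
  5. (y8 OR NOT y1) — NOT y1 is true.
  6. (NOT y5 OR y2) — NOT y5 is true.
  7. (y2 OR y9) — y9 is true.
  8. (y5 OR y1 OR NOT y8) — NOT y8 is true.
  9. (NOT y4 OR NOT y2 OR y8) — NOT y4 is true.
  10. (NOT y1 OR NOT y3) — NOT y3 is true.
  11. (NOT y5 OR NOT y4) — NOT y5 is true.
  12. (NOT y5 OR y9) — y9 is true.
  13. (y5 OR y6) — y6 is true.
  14. (y2 OR NOT y5 OR NOT y4) — NOT y5 is true.
  15. (NOT y2 OR y8 OR NOT y5) — NOT y5 is true.
  16. (y7 OR y6) — y6 is true.
  17. (NOT y6 OR NOT y4 OR y3) — NOT y4 is true.
  18. (NOT y1 OR y2) — NOT y1 is true.
  19. (y2 OR NOT y9 OR NOT y3) — NOT y3 is true.
  20. (NOT y7 OR y8 OR NOT y2) — NOT y7 is true.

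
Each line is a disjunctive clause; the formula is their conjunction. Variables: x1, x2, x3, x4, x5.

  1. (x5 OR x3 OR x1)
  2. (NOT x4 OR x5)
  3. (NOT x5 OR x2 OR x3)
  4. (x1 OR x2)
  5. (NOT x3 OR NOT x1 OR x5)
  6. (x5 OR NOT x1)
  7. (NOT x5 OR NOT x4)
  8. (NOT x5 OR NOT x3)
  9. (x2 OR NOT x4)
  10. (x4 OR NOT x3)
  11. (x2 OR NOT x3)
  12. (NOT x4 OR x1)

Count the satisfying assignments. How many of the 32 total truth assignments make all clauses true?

2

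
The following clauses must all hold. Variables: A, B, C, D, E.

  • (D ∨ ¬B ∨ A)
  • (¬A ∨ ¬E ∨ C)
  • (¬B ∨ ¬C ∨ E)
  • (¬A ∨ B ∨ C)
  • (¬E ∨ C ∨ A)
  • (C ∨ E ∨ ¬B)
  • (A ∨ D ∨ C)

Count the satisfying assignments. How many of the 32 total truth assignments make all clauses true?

12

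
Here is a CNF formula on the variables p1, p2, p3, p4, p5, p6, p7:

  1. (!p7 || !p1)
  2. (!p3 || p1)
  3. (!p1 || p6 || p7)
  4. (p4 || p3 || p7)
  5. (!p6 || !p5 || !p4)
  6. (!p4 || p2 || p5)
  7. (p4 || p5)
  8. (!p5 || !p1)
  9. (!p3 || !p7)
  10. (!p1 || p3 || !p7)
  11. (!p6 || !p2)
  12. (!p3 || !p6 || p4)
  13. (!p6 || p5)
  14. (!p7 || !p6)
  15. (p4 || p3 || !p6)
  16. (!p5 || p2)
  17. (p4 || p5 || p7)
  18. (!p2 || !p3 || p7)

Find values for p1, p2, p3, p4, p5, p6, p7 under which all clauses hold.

p1=F, p2=T, p3=F, p4=T, p5=F, p6=F, p7=F

Check each clause:
  1. (!p1 || !p7) — !p7 is true.
  2. (!p3 || p1) — !p3 is true.
  3. (p7 || !p1 || p6) — !p1 is true.
  4. (p3 || p4 || p7) — p4 is true.
  5. (!p5 || !p4 || !p6) — !p6 is true.
  6. (!p4 || p2 || p5) — p2 is true.
  7. (p4 || p5) — p4 is true.
  8. (!p5 || !p1) — !p5 is true.
  9. (!p3 || !p7) — !p7 is true.
  10. (!p1 || p3 || !p7) — !p7 is true.
  11. (!p6 || !p2) — !p6 is true.
  12. (p4 || !p6 || !p3) — !p6 is true.
  13. (!p6 || p5) — !p6 is true.
  14. (!p7 || !p6) — !p7 is true.
  15. (!p6 || p4 || p3) — !p6 is true.
  16. (p2 || !p5) — p2 is true.
  17. (p4 || p7 || p5) — p4 is true.
  18. (p7 || !p3 || !p2) — !p3 is true.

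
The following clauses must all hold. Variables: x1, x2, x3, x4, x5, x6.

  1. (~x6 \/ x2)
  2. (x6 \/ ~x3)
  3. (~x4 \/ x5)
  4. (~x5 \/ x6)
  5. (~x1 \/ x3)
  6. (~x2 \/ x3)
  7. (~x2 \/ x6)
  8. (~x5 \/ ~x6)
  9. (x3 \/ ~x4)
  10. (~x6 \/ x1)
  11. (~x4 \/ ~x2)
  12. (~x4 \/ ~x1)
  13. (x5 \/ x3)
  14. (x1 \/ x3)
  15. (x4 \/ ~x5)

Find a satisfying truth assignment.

x1 = T, x2 = T, x3 = T, x4 = F, x5 = F, x6 = T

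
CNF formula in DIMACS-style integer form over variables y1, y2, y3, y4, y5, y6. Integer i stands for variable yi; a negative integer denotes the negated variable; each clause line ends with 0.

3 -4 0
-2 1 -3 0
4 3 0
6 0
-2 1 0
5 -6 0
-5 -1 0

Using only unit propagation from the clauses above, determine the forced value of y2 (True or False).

False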